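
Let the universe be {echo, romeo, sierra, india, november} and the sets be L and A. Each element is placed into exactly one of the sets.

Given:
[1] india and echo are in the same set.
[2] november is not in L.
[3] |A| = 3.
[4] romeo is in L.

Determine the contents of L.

L = {romeo, sierra}

From (2): november ∉ L.
From (4): romeo ∈ L.
Only one set left: november ∈ A.
Suppose echo ∈ L: no assignment then satisfies all the clues, so echo ∉ L.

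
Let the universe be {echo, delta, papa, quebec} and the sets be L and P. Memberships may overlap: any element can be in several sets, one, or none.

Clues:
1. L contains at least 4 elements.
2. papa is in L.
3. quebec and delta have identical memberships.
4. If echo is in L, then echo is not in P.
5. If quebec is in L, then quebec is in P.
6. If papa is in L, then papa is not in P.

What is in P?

From (2): papa ∈ L.
(1): only 4 candidates remain for L, so all are in.
(4): echo ∉ P.
(5): quebec ∈ P.
(6): papa ∉ P.
(3): delta matches quebec: delta ∈ P.

P = {delta, quebec}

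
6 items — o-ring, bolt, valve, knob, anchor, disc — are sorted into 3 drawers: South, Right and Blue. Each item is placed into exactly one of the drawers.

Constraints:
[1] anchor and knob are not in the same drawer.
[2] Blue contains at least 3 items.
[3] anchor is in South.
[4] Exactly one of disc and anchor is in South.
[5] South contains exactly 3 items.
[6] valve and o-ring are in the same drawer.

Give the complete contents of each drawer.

South = {anchor, o-ring, valve}; Right = {}; Blue = {bolt, disc, knob}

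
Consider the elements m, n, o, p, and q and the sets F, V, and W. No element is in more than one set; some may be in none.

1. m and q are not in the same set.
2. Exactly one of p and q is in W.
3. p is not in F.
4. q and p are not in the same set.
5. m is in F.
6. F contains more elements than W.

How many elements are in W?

1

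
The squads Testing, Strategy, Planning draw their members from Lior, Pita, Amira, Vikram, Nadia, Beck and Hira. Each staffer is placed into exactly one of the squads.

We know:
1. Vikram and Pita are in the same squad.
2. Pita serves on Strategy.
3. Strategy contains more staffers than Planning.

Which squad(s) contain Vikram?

Vikram: Strategy

From (2): Pita ∈ Strategy.
(1): Vikram matches Pita: Vikram ∉ Testing.
(1): Vikram matches Pita: Vikram ∈ Strategy.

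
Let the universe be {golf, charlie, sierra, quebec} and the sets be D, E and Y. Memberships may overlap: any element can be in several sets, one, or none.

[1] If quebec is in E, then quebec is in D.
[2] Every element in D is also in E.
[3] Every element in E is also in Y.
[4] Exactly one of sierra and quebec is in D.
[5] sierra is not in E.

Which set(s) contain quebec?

From (5): sierra ∉ E.
(2) contrapositive: sierra ∉ D.
(4) (exactly one): quebec ∈ D.
(2) with quebec ∈ D: quebec ∈ E.
(3) with quebec ∈ E: quebec ∈ Y.

quebec: D, E, Y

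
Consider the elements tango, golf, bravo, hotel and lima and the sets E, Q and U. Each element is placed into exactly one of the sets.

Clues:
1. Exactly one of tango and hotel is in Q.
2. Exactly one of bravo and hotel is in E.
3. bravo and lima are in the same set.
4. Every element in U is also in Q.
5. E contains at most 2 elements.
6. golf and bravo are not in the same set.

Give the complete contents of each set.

E = {golf, hotel}; Q = {bravo, lima, tango}; U = {}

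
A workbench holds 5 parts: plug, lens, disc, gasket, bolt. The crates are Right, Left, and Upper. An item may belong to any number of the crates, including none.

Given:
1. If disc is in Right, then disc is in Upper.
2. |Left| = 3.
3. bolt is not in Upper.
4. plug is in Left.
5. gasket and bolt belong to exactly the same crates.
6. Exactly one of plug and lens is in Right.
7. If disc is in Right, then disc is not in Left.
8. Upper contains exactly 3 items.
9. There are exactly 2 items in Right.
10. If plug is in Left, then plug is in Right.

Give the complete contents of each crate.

Right = {disc, plug}; Left = {bolt, gasket, plug}; Upper = {disc, lens, plug}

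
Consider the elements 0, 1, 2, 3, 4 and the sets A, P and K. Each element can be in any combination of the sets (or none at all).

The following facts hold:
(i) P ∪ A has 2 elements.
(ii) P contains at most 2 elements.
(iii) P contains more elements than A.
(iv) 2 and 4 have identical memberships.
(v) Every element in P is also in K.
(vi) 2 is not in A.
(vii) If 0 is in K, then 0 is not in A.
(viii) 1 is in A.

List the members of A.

A = {1}

From (vi): 2 ∉ A.
From (viii): 1 ∈ A.
(iv): 4 matches 2: 4 ∉ A.
Suppose 0 ∈ A: no assignment then satisfies all the clues, so 0 ∉ A.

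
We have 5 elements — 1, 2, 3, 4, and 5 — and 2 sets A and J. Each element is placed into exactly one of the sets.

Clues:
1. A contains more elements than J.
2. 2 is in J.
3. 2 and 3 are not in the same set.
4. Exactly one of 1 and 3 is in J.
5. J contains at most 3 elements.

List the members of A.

A = {3, 4, 5}

From (2): 2 ∈ J.
(3): 3 ∉ J.
(4) (exactly one): 1 ∈ J.
Only one set left: 3 ∈ A.
Suppose 4 ∉ A: no assignment then satisfies all the clues, so 4 ∈ A.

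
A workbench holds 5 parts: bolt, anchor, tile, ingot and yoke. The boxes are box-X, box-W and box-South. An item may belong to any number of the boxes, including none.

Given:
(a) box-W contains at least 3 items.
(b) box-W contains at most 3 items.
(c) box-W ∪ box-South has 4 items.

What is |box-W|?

3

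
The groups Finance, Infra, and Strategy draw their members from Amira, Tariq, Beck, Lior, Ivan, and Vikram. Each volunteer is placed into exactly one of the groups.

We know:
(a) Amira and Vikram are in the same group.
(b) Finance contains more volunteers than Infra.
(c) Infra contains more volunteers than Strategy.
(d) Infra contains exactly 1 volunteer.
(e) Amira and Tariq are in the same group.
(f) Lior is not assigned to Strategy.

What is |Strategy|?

0

From (f): Lior ∉ Strategy.
Suppose Amira ∉ Finance: no assignment then satisfies all the clues, so Amira ∈ Finance.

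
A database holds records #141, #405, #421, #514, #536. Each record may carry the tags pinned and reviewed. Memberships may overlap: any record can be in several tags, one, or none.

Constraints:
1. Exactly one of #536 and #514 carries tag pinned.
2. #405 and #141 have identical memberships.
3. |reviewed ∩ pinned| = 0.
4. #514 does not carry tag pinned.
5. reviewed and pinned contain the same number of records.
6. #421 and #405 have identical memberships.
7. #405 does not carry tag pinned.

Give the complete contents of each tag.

pinned = {#536}; reviewed = {#514}

From (4): #514 ∉ pinned.
From (7): #405 ∉ pinned.
(1) (exactly one): #536 ∈ pinned.
(2): #141 matches #405: #141 ∉ pinned.
(6): #421 matches #405: #421 ∉ pinned.
Suppose #141 ∈ reviewed: no assignment then satisfies all the clues, so #141 ∉ reviewed.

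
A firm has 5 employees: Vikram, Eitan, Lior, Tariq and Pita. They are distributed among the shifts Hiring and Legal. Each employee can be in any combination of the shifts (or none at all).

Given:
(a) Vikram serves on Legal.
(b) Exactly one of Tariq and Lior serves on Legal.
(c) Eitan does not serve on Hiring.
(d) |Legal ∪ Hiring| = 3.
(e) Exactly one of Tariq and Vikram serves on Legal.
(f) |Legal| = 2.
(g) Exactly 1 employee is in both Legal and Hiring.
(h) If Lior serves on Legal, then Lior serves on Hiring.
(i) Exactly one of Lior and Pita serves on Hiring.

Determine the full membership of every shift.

Hiring = {Lior, Tariq}; Legal = {Lior, Vikram}

From (a): Vikram ∈ Legal.
From (c): Eitan ∉ Hiring.
(e) (exactly one): Tariq ∉ Legal.
(b) (exactly one): Lior ∈ Legal.
(f): Legal already has 2, so the rest are out.
(h): Lior ∈ Hiring.
(i) (exactly one): Pita ∉ Hiring.
Suppose Vikram ∈ Hiring: no assignment then satisfies all the clues, so Vikram ∉ Hiring.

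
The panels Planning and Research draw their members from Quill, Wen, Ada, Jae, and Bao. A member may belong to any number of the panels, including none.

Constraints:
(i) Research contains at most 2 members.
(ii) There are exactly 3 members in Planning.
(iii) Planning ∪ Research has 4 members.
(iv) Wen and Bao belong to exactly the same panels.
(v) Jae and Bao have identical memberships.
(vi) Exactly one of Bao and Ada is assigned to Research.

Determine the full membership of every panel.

Planning = {Bao, Jae, Wen}; Research = {Ada}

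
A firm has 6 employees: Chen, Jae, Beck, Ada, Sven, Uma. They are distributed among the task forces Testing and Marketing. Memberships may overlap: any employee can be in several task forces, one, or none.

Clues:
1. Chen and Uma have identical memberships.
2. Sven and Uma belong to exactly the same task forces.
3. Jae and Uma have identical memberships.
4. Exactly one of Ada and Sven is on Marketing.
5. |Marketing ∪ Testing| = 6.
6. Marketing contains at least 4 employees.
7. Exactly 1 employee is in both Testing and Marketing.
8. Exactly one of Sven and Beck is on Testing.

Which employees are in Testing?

Testing = {Ada, Beck}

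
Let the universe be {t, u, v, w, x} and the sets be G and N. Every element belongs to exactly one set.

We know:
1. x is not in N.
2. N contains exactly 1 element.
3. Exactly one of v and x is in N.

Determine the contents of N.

From (1): x ∉ N.
(3) (exactly one): v ∈ N.
Only one set left: x ∈ G.
(2): N already has 1, so the rest are out.
Only one set left: t ∈ G.
Only one set left: u ∈ G.
Only one set left: w ∈ G.

N = {v}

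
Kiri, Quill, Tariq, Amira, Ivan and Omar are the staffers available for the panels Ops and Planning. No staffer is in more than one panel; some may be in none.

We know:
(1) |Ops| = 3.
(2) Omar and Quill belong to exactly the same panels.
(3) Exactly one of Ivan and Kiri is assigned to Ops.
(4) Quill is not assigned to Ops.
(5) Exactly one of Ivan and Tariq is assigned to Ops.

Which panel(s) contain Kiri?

Kiri: Ops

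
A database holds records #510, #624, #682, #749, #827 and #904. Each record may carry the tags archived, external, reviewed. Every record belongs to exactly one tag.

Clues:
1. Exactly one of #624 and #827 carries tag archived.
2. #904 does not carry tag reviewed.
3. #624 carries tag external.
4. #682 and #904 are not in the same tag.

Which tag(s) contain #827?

#827: archived

From (2): #904 ∉ reviewed.
From (3): #624 ∈ external.
(1) (exactly one): #827 ∈ archived.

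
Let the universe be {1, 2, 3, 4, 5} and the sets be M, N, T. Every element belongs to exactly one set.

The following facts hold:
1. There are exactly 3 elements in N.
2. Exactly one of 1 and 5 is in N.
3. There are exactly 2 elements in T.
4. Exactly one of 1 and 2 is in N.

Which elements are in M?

M = {}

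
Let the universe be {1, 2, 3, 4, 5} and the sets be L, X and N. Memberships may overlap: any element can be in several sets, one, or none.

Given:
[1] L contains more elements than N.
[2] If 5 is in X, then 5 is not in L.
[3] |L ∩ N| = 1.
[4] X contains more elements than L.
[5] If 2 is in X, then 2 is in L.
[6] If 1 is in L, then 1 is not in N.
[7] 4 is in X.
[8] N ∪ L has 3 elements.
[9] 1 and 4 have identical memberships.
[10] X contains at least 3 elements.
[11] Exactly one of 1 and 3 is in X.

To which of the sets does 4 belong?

4: L, X

From (7): 4 ∈ X.
(9): 1 matches 4: 1 ∈ X.
(11) (exactly one): 3 ∉ X.
Suppose 4 ∉ L: no assignment then satisfies all the clues, so 4 ∈ L.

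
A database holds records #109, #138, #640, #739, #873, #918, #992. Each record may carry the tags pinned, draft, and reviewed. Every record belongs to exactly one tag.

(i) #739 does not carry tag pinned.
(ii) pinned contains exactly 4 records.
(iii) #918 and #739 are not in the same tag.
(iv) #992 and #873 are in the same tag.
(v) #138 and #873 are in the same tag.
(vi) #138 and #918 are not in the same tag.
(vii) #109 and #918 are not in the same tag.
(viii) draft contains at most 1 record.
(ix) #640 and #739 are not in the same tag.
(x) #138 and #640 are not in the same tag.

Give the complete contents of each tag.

pinned = {#109, #138, #873, #992}; draft = {#739}; reviewed = {#640, #918}

From (i): #739 ∉ pinned.
Suppose #109 ∉ pinned: no assignment then satisfies all the clues, so #109 ∈ pinned.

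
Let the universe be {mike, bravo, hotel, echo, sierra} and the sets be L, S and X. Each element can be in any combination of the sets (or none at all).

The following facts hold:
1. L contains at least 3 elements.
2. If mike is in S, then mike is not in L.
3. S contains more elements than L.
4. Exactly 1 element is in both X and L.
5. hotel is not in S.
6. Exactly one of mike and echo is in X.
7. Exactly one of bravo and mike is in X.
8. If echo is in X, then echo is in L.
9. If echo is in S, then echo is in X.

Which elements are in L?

L = {echo, hotel, sierra}

From (5): hotel ∉ S.
Suppose mike ∈ L: no assignment then satisfies all the clues, so mike ∉ L.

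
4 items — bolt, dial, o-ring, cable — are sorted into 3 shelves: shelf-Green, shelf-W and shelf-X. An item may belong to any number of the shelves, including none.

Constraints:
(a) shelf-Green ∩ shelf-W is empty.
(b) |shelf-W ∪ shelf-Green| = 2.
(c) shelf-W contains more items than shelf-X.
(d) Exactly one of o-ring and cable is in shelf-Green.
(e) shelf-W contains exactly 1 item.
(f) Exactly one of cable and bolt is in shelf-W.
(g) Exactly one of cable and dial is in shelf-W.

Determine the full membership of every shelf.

shelf-Green = {o-ring}; shelf-W = {cable}; shelf-X = {}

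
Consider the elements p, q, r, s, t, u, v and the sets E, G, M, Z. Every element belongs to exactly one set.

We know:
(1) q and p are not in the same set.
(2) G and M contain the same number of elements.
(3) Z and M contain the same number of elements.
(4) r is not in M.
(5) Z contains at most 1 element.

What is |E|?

4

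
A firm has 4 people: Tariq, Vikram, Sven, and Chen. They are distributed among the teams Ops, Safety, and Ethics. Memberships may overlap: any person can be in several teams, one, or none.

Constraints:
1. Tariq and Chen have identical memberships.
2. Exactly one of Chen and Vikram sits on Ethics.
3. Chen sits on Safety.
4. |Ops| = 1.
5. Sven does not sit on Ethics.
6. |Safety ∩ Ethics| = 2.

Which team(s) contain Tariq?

Tariq: Ethics, Safety

From (3): Chen ∈ Safety.
From (5): Sven ∉ Ethics.
(1): Tariq matches Chen: Tariq ∈ Safety.
Suppose Tariq ∈ Ops: no assignment then satisfies all the clues, so Tariq ∉ Ops.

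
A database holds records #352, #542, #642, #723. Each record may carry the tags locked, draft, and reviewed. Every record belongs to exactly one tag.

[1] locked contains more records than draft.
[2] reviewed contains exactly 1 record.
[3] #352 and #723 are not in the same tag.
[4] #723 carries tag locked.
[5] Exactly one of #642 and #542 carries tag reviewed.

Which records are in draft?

draft = {#352}

From (4): #723 ∈ locked.
(3): #352 ∉ locked.
Suppose #352 ∉ draft: no assignment then satisfies all the clues, so #352 ∈ draft.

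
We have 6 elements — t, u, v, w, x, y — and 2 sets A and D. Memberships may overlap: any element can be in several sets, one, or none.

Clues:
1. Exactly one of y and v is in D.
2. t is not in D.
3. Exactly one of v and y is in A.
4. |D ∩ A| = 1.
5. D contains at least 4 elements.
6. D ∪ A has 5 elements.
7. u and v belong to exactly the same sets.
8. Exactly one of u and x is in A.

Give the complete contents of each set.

A = {x, y}; D = {u, v, w, x}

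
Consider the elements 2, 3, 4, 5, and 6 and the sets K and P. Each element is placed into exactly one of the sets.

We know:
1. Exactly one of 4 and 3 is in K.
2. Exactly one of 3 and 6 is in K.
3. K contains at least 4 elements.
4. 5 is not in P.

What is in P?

P = {3}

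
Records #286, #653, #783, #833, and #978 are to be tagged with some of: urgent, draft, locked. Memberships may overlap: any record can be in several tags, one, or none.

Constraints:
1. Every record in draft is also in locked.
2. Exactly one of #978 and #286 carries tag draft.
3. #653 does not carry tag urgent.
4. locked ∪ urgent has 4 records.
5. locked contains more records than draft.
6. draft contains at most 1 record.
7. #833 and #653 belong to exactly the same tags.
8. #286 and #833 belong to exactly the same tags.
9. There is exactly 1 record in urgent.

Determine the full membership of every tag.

urgent = {#978}; draft = {#978}; locked = {#286, #653, #833, #978}

From (3): #653 ∉ urgent.
(7): #833 matches #653: #833 ∉ urgent.
(8): #286 matches #833: #286 ∉ urgent.
Suppose #286 ∈ draft: no assignment then satisfies all the clues, so #286 ∉ draft.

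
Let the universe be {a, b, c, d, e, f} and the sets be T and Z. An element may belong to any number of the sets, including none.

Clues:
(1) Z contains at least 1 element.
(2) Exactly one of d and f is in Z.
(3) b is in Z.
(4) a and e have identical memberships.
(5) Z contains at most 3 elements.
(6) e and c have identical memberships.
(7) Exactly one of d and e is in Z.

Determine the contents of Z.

Z = {b, d}

From (3): b ∈ Z.
Suppose a ∈ Z: no assignment then satisfies all the clues, so a ∉ Z.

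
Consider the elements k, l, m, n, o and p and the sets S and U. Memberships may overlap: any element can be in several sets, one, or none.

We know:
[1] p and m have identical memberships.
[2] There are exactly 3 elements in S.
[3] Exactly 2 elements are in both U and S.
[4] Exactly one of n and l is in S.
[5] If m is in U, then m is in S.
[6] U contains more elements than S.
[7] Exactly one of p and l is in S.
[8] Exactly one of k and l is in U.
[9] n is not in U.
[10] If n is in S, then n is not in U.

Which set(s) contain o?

From (9): n ∉ U.
Suppose o ∈ S: no assignment then satisfies all the clues, so o ∉ S.

o: U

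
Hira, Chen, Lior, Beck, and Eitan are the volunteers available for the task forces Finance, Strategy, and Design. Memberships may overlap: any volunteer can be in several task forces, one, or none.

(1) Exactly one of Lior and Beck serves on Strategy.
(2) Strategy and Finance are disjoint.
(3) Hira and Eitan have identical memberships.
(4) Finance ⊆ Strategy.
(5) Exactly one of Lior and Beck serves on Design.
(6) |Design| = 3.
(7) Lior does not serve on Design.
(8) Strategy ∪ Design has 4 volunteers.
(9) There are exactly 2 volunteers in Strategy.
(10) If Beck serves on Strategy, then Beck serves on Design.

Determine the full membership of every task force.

Finance = {}; Strategy = {Beck, Chen}; Design = {Beck, Eitan, Hira}

From (7): Lior ∉ Design.
(5) (exactly one): Beck ∈ Design.
Suppose Hira ∈ Finance: no assignment then satisfies all the clues, so Hira ∉ Finance.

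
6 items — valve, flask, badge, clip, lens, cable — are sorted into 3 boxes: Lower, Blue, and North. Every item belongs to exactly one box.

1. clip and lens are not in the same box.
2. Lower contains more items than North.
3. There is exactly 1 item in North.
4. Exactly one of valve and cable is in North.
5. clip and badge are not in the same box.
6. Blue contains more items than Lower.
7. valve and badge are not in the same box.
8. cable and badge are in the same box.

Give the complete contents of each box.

Lower = {clip, flask}; Blue = {badge, cable, lens}; North = {valve}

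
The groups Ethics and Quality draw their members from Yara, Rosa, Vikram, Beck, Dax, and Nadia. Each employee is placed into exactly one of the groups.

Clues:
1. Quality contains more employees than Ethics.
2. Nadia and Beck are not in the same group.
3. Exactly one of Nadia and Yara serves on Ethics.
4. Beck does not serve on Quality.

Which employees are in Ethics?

Ethics = {Beck, Yara}

From (4): Beck ∉ Quality.
Only one group left: Beck ∈ Ethics.
(2): Nadia ∉ Ethics.
(3) (exactly one): Yara ∈ Ethics.
Only one group left: Nadia ∈ Quality.
Suppose Rosa ∈ Ethics: no assignment then satisfies all the clues, so Rosa ∉ Ethics.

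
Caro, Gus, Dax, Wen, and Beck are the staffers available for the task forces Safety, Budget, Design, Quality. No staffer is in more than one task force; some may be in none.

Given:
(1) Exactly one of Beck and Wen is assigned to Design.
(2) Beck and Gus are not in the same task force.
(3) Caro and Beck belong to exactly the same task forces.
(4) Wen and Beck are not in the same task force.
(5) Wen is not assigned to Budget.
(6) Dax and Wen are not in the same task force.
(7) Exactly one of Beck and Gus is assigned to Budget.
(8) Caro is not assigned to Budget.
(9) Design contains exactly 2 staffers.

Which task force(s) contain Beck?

Beck: Design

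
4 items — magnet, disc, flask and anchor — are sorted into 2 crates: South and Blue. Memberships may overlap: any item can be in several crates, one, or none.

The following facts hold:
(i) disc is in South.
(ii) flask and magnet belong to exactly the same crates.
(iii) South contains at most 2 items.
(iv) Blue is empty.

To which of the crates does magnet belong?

magnet: none

From (i): disc ∈ South.
(iv): Blue already has 0, so the rest are out.
Suppose magnet ∈ South: no assignment then satisfies all the clues, so magnet ∉ South.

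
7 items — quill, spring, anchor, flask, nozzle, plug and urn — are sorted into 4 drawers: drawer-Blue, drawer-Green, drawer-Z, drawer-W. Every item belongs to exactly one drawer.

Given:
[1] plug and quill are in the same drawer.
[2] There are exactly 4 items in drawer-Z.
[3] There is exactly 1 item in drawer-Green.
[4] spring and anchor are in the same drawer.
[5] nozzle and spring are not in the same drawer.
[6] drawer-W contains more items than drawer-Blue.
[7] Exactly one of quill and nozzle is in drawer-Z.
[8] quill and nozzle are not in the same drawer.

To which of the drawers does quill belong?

quill: drawer-Z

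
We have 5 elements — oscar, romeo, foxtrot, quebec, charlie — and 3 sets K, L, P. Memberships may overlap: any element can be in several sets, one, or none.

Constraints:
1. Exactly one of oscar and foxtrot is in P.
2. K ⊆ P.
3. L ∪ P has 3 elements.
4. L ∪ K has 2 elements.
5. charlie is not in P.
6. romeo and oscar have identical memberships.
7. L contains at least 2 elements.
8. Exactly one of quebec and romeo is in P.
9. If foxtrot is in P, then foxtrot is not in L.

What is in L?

L = {charlie, quebec}

From (5): charlie ∉ P.
(2) contrapositive: charlie ∉ K.
Suppose oscar ∈ L: no assignment then satisfies all the clues, so oscar ∉ L.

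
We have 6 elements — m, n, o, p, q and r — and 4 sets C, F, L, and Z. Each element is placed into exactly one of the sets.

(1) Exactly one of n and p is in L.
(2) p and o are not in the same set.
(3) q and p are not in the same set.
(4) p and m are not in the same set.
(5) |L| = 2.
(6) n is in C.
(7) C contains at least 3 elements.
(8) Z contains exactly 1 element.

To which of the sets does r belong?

From (6): n ∈ C.
(1) (exactly one): p ∈ L.
(2): o ∉ L.
(3): q ∉ L.
(4): m ∉ L.
(5): only 2 candidates remain for L, so all are in.

r: L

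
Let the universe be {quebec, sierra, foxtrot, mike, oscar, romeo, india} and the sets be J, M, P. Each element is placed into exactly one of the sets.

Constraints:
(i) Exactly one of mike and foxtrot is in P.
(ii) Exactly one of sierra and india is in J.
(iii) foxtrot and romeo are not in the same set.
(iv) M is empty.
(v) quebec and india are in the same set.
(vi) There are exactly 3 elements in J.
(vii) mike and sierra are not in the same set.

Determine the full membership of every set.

(iv): M already has 0, so the rest are out.
Suppose quebec ∈ J: no assignment then satisfies all the clues, so quebec ∉ J.

J = {foxtrot, oscar, sierra}; M = {}; P = {india, mike, quebec, romeo}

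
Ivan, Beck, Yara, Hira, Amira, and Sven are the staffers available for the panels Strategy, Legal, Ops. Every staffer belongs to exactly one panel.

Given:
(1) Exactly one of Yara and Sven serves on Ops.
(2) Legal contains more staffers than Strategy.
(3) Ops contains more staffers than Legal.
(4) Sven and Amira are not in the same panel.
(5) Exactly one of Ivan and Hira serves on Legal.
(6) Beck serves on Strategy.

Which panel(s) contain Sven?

Sven: Legal

From (6): Beck ∈ Strategy.
Suppose Sven ∈ Strategy: no assignment then satisfies all the clues, so Sven ∉ Strategy.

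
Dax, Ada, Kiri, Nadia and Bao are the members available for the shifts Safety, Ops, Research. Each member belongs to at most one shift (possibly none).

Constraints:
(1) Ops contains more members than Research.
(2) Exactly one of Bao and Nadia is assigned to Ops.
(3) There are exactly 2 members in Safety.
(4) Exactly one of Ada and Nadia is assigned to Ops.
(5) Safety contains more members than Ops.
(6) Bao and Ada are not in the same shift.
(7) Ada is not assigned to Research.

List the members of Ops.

Ops = {Nadia}

From (7): Ada ∉ Research.
Suppose Dax ∈ Ops: no assignment then satisfies all the clues, so Dax ∉ Ops.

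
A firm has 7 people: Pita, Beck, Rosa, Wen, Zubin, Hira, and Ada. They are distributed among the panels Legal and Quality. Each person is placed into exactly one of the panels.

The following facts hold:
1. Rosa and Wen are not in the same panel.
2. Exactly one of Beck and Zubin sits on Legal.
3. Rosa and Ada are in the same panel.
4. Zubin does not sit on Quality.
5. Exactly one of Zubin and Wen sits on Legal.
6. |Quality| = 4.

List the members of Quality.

From (4): Zubin ∉ Quality.
Only one panel left: Zubin ∈ Legal.
(2) (exactly one): Beck ∉ Legal.
(5) (exactly one): Wen ∉ Legal.
Only one panel left: Beck ∈ Quality.
Only one panel left: Wen ∈ Quality.
(1): Rosa ∉ Quality.
(3): Ada matches Rosa: Ada ∉ Quality.
(6): only 4 candidates remain for Quality, so all are in.
Only one panel left: Rosa ∈ Legal.
Only one panel left: Ada ∈ Legal.

Quality = {Beck, Hira, Pita, Wen}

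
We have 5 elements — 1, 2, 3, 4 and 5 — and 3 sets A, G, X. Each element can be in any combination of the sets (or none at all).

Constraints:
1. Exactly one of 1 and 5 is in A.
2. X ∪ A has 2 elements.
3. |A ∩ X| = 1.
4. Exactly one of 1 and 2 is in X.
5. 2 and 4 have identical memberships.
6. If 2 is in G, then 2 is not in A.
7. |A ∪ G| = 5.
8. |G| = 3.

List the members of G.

G = {2, 4, 5}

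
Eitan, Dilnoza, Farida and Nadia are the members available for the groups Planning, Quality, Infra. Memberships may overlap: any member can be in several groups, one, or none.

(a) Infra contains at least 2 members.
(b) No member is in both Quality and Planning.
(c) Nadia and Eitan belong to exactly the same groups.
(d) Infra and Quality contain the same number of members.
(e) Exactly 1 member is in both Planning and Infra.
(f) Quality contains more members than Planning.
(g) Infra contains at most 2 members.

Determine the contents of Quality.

Quality = {Eitan, Nadia}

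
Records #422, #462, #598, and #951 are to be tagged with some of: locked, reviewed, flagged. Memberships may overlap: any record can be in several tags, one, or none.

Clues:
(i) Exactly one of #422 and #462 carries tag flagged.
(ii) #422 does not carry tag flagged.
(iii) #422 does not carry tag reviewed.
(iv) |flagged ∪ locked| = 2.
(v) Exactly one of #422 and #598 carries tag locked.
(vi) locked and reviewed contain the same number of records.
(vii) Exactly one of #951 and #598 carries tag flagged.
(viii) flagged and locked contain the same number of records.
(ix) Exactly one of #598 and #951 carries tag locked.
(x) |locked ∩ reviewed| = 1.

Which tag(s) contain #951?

#951: reviewed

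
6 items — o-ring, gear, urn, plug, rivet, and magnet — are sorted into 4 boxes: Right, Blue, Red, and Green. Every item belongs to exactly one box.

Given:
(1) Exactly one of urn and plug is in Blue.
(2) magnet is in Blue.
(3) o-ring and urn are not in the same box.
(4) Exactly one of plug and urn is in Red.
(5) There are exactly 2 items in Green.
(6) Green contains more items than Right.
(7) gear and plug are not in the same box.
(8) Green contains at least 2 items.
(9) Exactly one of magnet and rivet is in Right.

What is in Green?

Green = {gear, o-ring}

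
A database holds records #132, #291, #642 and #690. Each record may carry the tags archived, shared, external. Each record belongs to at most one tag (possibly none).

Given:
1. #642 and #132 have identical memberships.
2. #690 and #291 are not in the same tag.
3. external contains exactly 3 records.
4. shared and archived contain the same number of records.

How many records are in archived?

0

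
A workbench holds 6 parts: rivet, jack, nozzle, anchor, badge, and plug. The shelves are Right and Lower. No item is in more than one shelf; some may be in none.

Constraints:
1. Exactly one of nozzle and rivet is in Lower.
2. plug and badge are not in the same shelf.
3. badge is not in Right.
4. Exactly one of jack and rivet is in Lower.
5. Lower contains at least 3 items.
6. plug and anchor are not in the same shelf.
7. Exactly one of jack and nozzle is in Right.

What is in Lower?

Lower = {anchor, badge, rivet}

From (3): badge ∉ Right.
Suppose rivet ∉ Lower: no assignment then satisfies all the clues, so rivet ∈ Lower.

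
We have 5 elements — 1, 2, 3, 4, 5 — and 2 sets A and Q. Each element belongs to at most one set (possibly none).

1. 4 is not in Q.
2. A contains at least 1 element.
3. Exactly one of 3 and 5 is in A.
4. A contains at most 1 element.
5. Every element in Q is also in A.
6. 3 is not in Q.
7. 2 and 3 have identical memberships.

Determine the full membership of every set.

A = {5}; Q = {}

From (1): 4 ∉ Q.
From (6): 3 ∉ Q.
(7): 2 matches 3: 2 ∉ Q.
Suppose 1 ∈ A: no assignment then satisfies all the clues, so 1 ∉ A.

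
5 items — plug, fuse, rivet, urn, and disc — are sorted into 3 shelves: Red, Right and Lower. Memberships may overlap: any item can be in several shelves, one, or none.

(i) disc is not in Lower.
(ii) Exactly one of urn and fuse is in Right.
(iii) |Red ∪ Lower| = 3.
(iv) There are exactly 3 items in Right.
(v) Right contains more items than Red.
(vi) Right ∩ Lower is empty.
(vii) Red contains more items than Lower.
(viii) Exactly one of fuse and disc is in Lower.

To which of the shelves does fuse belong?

fuse: Lower

From (i): disc ∉ Lower.
(viii) (exactly one): fuse ∈ Lower.
(vi) (disjoint): fuse ∉ Right.
(ii) (exactly one): urn ∈ Right.
(vi) (disjoint): urn ∉ Lower.
Suppose fuse ∈ Red: no assignment then satisfies all the clues, so fuse ∉ Red.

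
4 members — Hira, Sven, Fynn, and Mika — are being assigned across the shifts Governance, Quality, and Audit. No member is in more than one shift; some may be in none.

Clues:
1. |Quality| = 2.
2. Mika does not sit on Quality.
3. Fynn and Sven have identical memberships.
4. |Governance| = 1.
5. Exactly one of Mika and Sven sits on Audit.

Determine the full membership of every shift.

Governance = {Hira}; Quality = {Fynn, Sven}; Audit = {Mika}

From (2): Mika ∉ Quality.
Suppose Hira ∉ Governance: no assignment then satisfies all the clues, so Hira ∈ Governance.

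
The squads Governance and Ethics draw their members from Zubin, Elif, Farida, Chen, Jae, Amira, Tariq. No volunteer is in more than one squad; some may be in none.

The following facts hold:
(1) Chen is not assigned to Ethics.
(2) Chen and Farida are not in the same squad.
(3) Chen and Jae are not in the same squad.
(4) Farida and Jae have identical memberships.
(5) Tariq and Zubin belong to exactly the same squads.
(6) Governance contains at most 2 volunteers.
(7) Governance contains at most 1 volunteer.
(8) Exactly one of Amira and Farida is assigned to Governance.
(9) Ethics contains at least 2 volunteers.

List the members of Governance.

Governance = {Amira}

From (1): Chen ∉ Ethics.
Suppose Zubin ∈ Governance: no assignment then satisfies all the clues, so Zubin ∉ Governance.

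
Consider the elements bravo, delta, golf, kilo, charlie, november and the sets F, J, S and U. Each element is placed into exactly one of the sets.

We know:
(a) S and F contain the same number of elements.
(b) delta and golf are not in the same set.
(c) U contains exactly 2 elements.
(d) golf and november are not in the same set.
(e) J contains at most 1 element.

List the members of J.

J = {}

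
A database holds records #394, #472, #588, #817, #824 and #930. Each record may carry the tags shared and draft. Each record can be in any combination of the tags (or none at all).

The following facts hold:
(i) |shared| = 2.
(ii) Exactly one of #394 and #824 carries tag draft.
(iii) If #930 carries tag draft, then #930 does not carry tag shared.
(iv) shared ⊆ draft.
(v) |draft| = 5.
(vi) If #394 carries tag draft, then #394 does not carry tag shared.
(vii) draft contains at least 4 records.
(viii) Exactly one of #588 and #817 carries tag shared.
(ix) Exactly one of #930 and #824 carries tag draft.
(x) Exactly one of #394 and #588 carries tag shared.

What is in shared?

shared = {#472, #588}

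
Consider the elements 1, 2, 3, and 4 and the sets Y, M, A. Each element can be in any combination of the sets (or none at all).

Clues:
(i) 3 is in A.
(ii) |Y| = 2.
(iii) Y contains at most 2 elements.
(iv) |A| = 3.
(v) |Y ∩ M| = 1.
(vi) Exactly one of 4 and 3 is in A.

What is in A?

A = {1, 2, 3}

From (i): 3 ∈ A.
(vi) (exactly one): 4 ∉ A.
(iv): only 3 candidates remain for A, so all are in.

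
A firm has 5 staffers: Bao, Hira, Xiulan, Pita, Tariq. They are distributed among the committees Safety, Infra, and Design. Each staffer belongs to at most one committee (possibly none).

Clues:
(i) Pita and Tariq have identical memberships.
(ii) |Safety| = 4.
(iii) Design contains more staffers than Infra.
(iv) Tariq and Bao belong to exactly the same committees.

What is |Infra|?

0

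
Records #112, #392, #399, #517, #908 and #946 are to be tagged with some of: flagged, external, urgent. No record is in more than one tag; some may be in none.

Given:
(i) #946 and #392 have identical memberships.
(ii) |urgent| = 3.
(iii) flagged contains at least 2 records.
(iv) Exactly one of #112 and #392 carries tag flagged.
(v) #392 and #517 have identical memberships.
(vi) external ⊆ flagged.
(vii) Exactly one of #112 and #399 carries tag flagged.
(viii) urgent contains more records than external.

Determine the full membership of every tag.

flagged = {#112, #908}; external = {}; urgent = {#392, #517, #946}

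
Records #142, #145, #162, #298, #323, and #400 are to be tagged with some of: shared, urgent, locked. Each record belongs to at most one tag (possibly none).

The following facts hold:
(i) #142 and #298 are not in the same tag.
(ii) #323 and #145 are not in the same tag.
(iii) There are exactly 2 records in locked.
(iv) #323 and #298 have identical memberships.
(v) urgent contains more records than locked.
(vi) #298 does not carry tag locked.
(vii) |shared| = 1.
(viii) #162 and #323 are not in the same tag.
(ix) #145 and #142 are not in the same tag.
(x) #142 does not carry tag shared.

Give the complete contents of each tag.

shared = {#145}; urgent = {#298, #323, #400}; locked = {#142, #162}

From (vi): #298 ∉ locked.
From (x): #142 ∉ shared.
(iv): #323 matches #298: #323 ∉ locked.
Suppose #142 ∈ urgent: no assignment then satisfies all the clues, so #142 ∉ urgent.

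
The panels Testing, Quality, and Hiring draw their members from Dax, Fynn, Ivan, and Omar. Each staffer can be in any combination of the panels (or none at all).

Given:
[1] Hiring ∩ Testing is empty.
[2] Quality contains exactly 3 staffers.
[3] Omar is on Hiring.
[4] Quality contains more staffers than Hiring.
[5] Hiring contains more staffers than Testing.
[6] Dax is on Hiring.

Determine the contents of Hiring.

Hiring = {Dax, Omar}

From (3): Omar ∈ Hiring.
From (6): Dax ∈ Hiring.
(1) (disjoint): Dax ∉ Testing.
(1) (disjoint): Omar ∉ Testing.
Suppose Fynn ∈ Hiring: no assignment then satisfies all the clues, so Fynn ∉ Hiring.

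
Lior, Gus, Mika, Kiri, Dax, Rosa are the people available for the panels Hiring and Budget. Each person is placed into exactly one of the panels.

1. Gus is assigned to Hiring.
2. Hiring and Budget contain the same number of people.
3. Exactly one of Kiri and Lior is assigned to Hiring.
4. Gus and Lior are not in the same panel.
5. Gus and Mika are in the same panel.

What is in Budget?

Budget = {Dax, Lior, Rosa}

From (1): Gus ∈ Hiring.
(4): Lior ∉ Hiring.
(5): Mika matches Gus: Mika ∈ Hiring.
Only one panel left: Lior ∈ Budget.
(3) (exactly one): Kiri ∈ Hiring.
Suppose Dax ∉ Budget: no assignment then satisfies all the clues, so Dax ∈ Budget.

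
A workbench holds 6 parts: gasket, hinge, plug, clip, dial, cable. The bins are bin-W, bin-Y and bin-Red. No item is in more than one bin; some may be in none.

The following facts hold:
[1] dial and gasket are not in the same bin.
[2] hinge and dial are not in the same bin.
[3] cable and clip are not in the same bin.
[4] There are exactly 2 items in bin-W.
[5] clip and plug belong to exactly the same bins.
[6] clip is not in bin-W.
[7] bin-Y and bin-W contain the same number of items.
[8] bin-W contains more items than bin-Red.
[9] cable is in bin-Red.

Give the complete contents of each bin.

bin-W = {gasket, hinge}; bin-Y = {clip, plug}; bin-Red = {cable}

From (6): clip ∉ bin-W.
From (9): cable ∈ bin-Red.
(3): clip ∉ bin-Red.
(5): plug matches clip: plug ∉ bin-W.
(5): plug matches clip: plug ∉ bin-Red.
Suppose gasket ∉ bin-W: no assignment then satisfies all the clues, so gasket ∈ bin-W.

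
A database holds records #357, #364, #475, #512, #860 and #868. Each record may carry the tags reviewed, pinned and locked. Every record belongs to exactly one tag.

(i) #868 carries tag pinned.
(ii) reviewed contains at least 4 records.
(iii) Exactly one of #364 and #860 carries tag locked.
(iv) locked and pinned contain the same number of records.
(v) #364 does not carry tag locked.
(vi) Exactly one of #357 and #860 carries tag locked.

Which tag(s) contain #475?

From (i): #868 ∈ pinned.
From (v): #364 ∉ locked.
(iii) (exactly one): #860 ∈ locked.
(vi) (exactly one): #357 ∉ locked.
(ii): only 4 candidates remain for reviewed, so all are in.

#475: reviewed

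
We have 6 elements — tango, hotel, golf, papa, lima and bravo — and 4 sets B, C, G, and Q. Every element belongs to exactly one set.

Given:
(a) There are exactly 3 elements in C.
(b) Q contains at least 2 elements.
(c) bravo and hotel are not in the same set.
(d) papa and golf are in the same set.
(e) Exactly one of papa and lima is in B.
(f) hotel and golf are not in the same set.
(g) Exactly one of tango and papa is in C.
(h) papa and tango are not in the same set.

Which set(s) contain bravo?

bravo: C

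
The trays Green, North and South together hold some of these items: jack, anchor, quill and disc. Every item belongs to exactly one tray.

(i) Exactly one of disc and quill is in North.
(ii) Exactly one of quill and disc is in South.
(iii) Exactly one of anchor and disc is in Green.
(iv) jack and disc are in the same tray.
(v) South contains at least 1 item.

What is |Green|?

1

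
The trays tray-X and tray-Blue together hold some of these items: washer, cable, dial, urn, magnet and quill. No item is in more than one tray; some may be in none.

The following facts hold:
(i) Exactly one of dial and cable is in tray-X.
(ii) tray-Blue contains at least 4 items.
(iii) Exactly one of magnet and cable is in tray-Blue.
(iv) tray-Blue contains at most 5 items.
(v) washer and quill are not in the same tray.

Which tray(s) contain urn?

urn: tray-Blue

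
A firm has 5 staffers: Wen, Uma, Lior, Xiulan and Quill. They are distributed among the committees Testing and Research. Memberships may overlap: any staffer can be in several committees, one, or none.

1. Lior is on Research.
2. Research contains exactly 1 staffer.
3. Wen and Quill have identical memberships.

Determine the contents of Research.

Research = {Lior}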